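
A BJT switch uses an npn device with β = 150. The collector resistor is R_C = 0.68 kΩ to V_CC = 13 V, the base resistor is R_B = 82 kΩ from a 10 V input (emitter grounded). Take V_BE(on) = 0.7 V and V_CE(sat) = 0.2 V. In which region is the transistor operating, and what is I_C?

active; I_C ≈ 17 mA

Assume active. Base-emitter loop: I_B = (V_BB − V_BE)/R_B = (10 − 0.7)/82 = 0.113 mA.
I_C = β·I_B = 150×0.113 = 17 mA.
V_CE = V_CC − I_C·R_C = 13 − 17×0.68 = 1.43 V > V_CE(sat), so the active-region assumption holds.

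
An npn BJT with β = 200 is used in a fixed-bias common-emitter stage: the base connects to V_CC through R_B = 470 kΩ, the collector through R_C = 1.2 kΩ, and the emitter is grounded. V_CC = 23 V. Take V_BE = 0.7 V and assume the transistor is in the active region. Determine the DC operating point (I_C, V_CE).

I_C ≈ 9.5 mA, V_CE ≈ 12 V

Base loop: V_CC = I_B·R_B + V_BE, so I_B = (23 − 0.7)/470 kΩ = 0.0474 mA.
In the active region I_C = β·I_B = 200 × 0.0474 = 9.49 mA.
Collector loop: V_CE = V_CC − I_C·R_C = 23 − 9.49×1.2 = 11.6 V.
Since V_CE = 11.6 V > V_CE(sat) ≈ 0.2 V, the transistor is in the active region as assumed.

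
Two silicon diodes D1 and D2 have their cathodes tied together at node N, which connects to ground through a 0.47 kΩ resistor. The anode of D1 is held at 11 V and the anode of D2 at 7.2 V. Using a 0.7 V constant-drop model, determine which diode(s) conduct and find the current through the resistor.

Only D1 conducts; I_R ≈ 22 mA

Assume both conduct. Then node N would need to be at both 11−0.7 = 10.3 V and 7.2−0.7 = 6.5 V, which is impossible.
Assume only D1 conducts: V_N = 11 − 0.7 = 10.3 V, so I_R = 10.3/0.47 = 21.9 mA.
Check D2: its anode-to-cathode voltage is 7.2 − 10.3 = -3.1 V < 0.7 V, so it is off. The assumption is consistent.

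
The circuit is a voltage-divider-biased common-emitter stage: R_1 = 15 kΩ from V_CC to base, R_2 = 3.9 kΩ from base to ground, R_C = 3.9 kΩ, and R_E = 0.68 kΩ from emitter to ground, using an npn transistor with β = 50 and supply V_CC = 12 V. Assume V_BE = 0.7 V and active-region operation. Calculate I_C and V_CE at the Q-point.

Thevenize the base divider: V_Th = V_CC·R_2/(R_1+R_2) = 12×3.9/18.9 = 2.48 V, R_Th = R_1‖R_2 = 3.1 kΩ.
Base-emitter loop: V_Th = I_B·R_Th + V_BE + (β+1)I_B·R_E, so I_B = (2.48 − 0.7) / (3.1 + 51×0.68) = 0.047 mA.
I_C = β·I_B = 50×0.047 = 2.35 mA, and I_E = (β+1)I_B = 2.4 mA.
V_CE = V_CC − I_C·R_C − I_E·R_E = 12 − 2.35×3.9 − 2.4×0.68 = 1.2 V.
V_CE = 1.2 V > 0.2 V confirms active-region operation.

I_C ≈ 2.4 mA, V_CE ≈ 1.2 V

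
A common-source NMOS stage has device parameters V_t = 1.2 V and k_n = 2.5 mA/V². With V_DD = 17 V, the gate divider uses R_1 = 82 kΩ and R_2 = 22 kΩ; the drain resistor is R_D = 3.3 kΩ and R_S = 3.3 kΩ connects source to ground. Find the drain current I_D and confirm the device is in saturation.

V_G = V_DD·R_2/(R_1+R_2) = 17×22/104 = 3.6 V.
Assume saturation: I_D = (k_n/2)(V_GS − V_t)² with V_GS = V_G − I_D·R_S = 3.6 − 3.3·I_D.
Substituting gives 13.6·I_D² − 20.8·I_D + 7.18 = 0, with roots I_D = 0.529 or 0.997 mA.
The root I_D = 0.997 mA gives V_GS = 0.307 V ≤ V_t, so take I_D = 0.529 mA.
Then V_GS = 1.85 V and V_DS = V_DD − I_D(R_D+R_S) = 17 − 0.529×6.6 = 13.5 V.
Saturation requires V_DS ≥ V_GS − V_t = 0.651 V; 13.5 ≥ 0.651 ✓.

I_D ≈ 0.53 mA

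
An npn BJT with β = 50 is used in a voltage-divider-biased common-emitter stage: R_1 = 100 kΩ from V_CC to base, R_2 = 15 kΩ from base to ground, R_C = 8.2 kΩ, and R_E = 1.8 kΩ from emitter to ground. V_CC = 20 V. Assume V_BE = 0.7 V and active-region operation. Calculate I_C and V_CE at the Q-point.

I_C ≈ 0.91 mA, V_CE ≈ 11 V

Thevenize the base divider: V_Th = V_CC·R_2/(R_1+R_2) = 20×15/115 = 2.61 V, R_Th = R_1‖R_2 = 13 kΩ.
Base-emitter loop: V_Th = I_B·R_Th + V_BE + (β+1)I_B·R_E, so I_B = (2.61 − 0.7) / (13 + 51×1.8) = 0.0182 mA.
I_C = β·I_B = 50×0.0182 = 0.91 mA, and I_E = (β+1)I_B = 0.928 mA.
V_CE = V_CC − I_C·R_C − I_E·R_E = 20 − 0.91×8.2 − 0.928×1.8 = 10.9 V.
V_CE = 10.9 V > 0.2 V confirms active-region operation.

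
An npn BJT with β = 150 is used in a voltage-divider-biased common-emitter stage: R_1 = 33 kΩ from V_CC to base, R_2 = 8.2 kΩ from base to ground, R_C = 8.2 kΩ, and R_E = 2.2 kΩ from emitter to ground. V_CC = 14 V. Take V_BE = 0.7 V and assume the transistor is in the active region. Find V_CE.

Thevenize the base divider: V_Th = V_CC·R_2/(R_1+R_2) = 14×8.2/41.2 = 2.79 V, R_Th = R_1‖R_2 = 6.57 kΩ.
Base-emitter loop: V_Th = I_B·R_Th + V_BE + (β+1)I_B·R_E, so I_B = (2.79 − 0.7) / (6.57 + 151×2.2) = 0.00616 mA.
I_C = β·I_B = 150×0.00616 = 0.924 mA, and I_E = (β+1)I_B = 0.93 mA.
V_CE = V_CC − I_C·R_C − I_E·R_E = 14 − 0.924×8.2 − 0.93×2.2 = 4.38 V.
V_CE = 4.38 V > 0.2 V confirms active-region operation.

V_CE ≈ 4.4 V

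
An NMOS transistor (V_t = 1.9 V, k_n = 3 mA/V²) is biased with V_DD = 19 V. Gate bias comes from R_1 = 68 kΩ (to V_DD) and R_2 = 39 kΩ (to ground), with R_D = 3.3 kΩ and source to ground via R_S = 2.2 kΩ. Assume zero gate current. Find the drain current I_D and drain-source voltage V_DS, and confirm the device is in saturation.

I_D ≈ 1.8 mA, V_DS ≈ 9.2 V

V_G = V_DD·R_2/(R_1+R_2) = 19×39/107 = 6.93 V.
Assume saturation: I_D = (k_n/2)(V_GS − V_t)² with V_GS = V_G − I_D·R_S = 6.93 − 2.2·I_D.
Substituting gives 7.26·I_D² − 34.2·I_D + 37.9 = 0, with roots I_D = 1.79 or 2.92 mA.
The root I_D = 2.92 mA gives V_GS = 0.505 V ≤ V_t, so take I_D = 1.79 mA.
Then V_GS = 2.99 V and V_DS = V_DD − I_D(R_D+R_S) = 19 − 1.79×5.5 = 9.17 V.
Saturation requires V_DS ≥ V_GS − V_t = 1.09 V; 9.17 ≥ 1.09 ✓.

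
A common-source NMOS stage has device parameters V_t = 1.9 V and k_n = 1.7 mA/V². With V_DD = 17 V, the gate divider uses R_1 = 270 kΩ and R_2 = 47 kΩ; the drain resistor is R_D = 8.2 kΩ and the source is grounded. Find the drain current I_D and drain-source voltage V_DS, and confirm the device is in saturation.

I_D ≈ 0.33 mA, V_DS ≈ 14 V

V_G = V_DD·R_2/(R_1+R_2) = 17×47/317 = 2.52 V. With the source grounded, V_GS = V_G = 2.52 V.
Assume saturation: I_D = (k_n/2)(V_GS − V_t)² = (1.7/2)×(2.52 − 1.9)² = 0.85×0.621² = 0.327 mA.
V_DS = V_DD − I_D·R_D = 17 − 0.327×8.2 = 14.3 V.
Saturation requires V_DS ≥ V_GS − V_t = 0.621 V; 14.3 ≥ 0.621 ✓.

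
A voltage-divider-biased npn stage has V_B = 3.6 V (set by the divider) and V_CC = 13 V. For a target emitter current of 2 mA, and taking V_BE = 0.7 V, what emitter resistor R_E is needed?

V_E = V_B − V_BE = 3.6 − 0.7 = 2.9 V.
R_E = V_E / I_E = 2.9 / 2 = 1.45 kΩ.

R_E ≈ 1.5 kΩ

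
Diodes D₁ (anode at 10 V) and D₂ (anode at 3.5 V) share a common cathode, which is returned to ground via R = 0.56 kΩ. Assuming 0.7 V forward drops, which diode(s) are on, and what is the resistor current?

Assume both conduct. Then node N would need to be at both 10−0.7 = 9.3 V and 3.5−0.7 = 2.8 V, which is impossible.
Assume only D₁ conducts: V_N = 10 − 0.7 = 9.3 V, so I_R = 9.3/0.56 = 16.6 mA.
Check D₂: its anode-to-cathode voltage is 3.5 − 9.3 = -5.8 V < 0.7 V, so it is off. The assumption is consistent.

Only D₁ conducts; I_R ≈ 17 mA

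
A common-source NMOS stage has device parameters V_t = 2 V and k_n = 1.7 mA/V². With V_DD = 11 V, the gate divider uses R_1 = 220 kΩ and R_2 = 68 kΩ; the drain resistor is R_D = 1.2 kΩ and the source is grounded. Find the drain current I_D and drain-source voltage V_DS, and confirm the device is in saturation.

V_G = V_DD·R_2/(R_1+R_2) = 11×68/288 = 2.6 V. With the source grounded, V_GS = V_G = 2.6 V.
Assume saturation: I_D = (k_n/2)(V_GS − V_t)² = (1.7/2)×(2.6 − 2)² = 0.85×0.597² = 0.303 mA.
V_DS = V_DD − I_D·R_D = 11 − 0.303×1.2 = 10.6 V.
Saturation requires V_DS ≥ V_GS − V_t = 0.597 V; 10.6 ≥ 0.597 ✓.

I_D ≈ 0.3 mA, V_DS ≈ 11 V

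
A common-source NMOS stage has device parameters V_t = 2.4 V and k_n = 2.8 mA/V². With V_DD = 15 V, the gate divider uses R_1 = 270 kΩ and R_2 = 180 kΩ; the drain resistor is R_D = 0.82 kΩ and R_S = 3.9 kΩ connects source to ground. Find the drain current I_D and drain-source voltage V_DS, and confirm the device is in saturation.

V_G = V_DD·R_2/(R_1+R_2) = 15×180/450 = 6 V.
Assume saturation: I_D = (k_n/2)(V_GS − V_t)² with V_GS = V_G − I_D·R_S = 6 − 3.9·I_D.
Substituting gives 21.3·I_D² − 40.3·I_D + 18.1 = 0, with roots I_D = 0.737 or 1.16 mA.
The root I_D = 1.16 mA gives V_GS = 1.49 V ≤ V_t, so take I_D = 0.737 mA.
Then V_GS = 3.13 V and V_DS = V_DD − I_D(R_D+R_S) = 15 − 0.737×4.72 = 11.5 V.
Saturation requires V_DS ≥ V_GS − V_t = 0.726 V; 11.5 ≥ 0.726 ✓.

I_D ≈ 0.74 mA, V_DS ≈ 12 V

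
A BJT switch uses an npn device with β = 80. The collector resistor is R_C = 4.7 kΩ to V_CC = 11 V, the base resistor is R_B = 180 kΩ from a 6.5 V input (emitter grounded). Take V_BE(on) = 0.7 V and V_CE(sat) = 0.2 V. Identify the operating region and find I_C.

Assume active: I_B = (6.5 − 0.7)/180 = 0.0322 mA, giving I_C = β·I_B = 2.58 mA.
But then V_CE = 11 − 2.58×4.7 = -1.12 V < V_CE(sat) = 0.2 V — impossible in the active region.
So the transistor is saturated. With V_CE = 0.2 V, I_C = (V_CC − 0.2)/R_C = 10.8/4.7 = 2.3 mA.
Check: β·I_B = 2.58 mA > I_C = 2.3 mA, confirming saturation.

saturation; I_C ≈ 2.3 mA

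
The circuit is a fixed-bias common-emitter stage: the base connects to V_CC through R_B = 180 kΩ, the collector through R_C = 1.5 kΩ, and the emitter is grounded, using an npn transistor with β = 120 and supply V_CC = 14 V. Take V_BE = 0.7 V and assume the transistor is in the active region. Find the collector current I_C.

I_C ≈ 8.9 mA

Base loop: V_CC = I_B·R_B + V_BE, so I_B = (14 − 0.7)/180 kΩ = 0.0739 mA.
In the active region I_C = β·I_B = 120 × 0.0739 = 8.87 mA.
Collector loop: V_CE = V_CC − I_C·R_C = 14 − 8.87×1.5 = 0.7 V.
Since V_CE = 0.7 V > V_CE(sat) ≈ 0.2 V, the transistor is in the active region as assumed.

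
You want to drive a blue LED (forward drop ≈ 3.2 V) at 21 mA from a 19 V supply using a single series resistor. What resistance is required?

The resistor drops V_S − V_D = 19 − 3.2 = 15.8 V at 21 mA.
R = 15.8 V / 21 mA = 0.752 kΩ.

R ≈ 0.75 kΩ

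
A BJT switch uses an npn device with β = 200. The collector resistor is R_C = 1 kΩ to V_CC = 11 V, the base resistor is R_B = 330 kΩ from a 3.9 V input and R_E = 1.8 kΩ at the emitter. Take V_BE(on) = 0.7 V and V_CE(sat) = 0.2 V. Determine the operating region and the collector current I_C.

active; I_C ≈ 0.93 mA

Assume active. Base-emitter loop: I_B = (V_BB − V_BE)/(R_B + (β+1)R_E) = (3.9 − 0.7)/(330 + 201×1.8) = 0.00463 mA.
I_C = β·I_B = 200×0.00463 = 0.925 mA.
V_CE = V_CC − I_C·R_C − I_E·R_E = 11 − 0.925×1 − 0.93×1.8 = 8.4 V > V_CE(sat), so the active-region assumption holds.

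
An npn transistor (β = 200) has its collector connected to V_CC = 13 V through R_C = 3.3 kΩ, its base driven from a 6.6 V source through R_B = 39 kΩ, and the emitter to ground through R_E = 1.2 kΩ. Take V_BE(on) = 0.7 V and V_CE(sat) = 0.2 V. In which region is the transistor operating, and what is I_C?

Assume active: I_B = (6.6 − 0.7)/(39 + 201×1.2) = 0.0211 mA, I_C = β·I_B = 4.21 mA.
Then V_CE = 13 − 4.21×3.3 − 4.23×1.2 = -5.98 V < 0.2 V — the active assumption fails.
Re-solve with V_CE = 0.2 V. KCL at the emitter: V_E/R_E = (V_BB−0.7−V_E)/R_B + (V_CC−0.2−V_E)/R_C, giving V_E = 3.47 V.
I_C = (V_CC − 0.2 − V_E)/R_C = (12.8 − 3.47)/3.3 = 2.83 mA.
Check: I_B = (5.9 − 3.47)/39 = 0.0624 mA, and β·I_B = 12.5 mA > I_C, confirming saturation.

saturation; I_C ≈ 2.8 mA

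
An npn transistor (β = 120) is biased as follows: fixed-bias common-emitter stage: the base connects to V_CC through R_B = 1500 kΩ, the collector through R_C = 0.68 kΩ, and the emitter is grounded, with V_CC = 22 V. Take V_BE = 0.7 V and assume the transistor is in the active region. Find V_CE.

Base loop: V_CC = I_B·R_B + V_BE, so I_B = (22 − 0.7)/1500 kΩ = 0.0142 mA.
In the active region I_C = β·I_B = 120 × 0.0142 = 1.7 mA.
Collector loop: V_CE = V_CC − I_C·R_C = 22 − 1.7×0.68 = 20.8 V.
Since V_CE = 20.8 V > V_CE(sat) ≈ 0.2 V, the transistor is in the active region as assumed.

V_CE ≈ 21 V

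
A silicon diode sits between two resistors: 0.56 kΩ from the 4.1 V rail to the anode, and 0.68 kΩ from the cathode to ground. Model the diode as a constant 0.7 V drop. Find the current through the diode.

I ≈ 2.7 mA

The two resistors are in series with the diode, so KVL gives 4.1 = I·0.56 + 0.7 + I·0.68.
I = (4.1 − 0.7) / (0.56 + 0.68) kΩ = 3.4 / 1.24 = 2.74 mA.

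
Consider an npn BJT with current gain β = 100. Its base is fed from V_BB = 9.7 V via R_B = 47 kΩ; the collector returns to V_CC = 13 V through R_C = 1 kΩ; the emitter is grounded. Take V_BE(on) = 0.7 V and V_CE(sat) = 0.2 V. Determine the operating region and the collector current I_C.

Assume active: I_B = (9.7 − 0.7)/47 = 0.191 mA, giving I_C = β·I_B = 19.1 mA.
But then V_CE = 13 − 19.1×1 = -6.15 V < V_CE(sat) = 0.2 V — impossible in the active region.
So the transistor is saturated. With V_CE = 0.2 V, I_C = (V_CC − 0.2)/R_C = 12.8/1 = 12.8 mA.
Check: β·I_B = 19.1 mA > I_C = 12.8 mA, confirming saturation.

saturation; I_C ≈ 13 mA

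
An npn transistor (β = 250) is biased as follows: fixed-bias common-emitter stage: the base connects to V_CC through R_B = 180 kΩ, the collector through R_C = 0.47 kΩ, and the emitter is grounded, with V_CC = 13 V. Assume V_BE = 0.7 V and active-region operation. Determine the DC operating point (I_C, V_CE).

Base loop: V_CC = I_B·R_B + V_BE, so I_B = (13 − 0.7)/180 kΩ = 0.0683 mA.
In the active region I_C = β·I_B = 250 × 0.0683 = 17.1 mA.
Collector loop: V_CE = V_CC − I_C·R_C = 13 − 17.1×0.47 = 4.97 V.
Since V_CE = 4.97 V > V_CE(sat) ≈ 0.2 V, the transistor is in the active region as assumed.

I_C ≈ 17 mA, V_CE ≈ 5 V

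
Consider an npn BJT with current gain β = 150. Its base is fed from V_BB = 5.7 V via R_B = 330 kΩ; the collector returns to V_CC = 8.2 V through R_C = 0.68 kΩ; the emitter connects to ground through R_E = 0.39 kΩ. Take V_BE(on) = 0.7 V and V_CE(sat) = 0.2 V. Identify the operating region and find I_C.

Assume active. Base-emitter loop: I_B = (V_BB − V_BE)/(R_B + (β+1)R_E) = (5.7 − 0.7)/(330 + 151×0.39) = 0.0129 mA.
I_C = β·I_B = 150×0.0129 = 1.93 mA.
V_CE = V_CC − I_C·R_C − I_E·R_E = 8.2 − 1.93×0.68 − 1.94×0.39 = 6.13 V > V_CE(sat), so the active-region assumption holds.

active; I_C ≈ 1.9 mA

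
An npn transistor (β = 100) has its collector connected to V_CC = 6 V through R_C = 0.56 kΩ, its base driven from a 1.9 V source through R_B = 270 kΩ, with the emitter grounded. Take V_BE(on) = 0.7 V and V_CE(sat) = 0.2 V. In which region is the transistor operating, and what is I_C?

Assume active. Base-emitter loop: I_B = (V_BB − V_BE)/R_B = (1.9 − 0.7)/270 = 0.00444 mA.
I_C = β·I_B = 100×0.00444 = 0.444 mA.
V_CE = V_CC − I_C·R_C = 6 − 0.444×0.56 = 5.75 V > V_CE(sat), so the active-region assumption holds.

active; I_C ≈ 0.44 mA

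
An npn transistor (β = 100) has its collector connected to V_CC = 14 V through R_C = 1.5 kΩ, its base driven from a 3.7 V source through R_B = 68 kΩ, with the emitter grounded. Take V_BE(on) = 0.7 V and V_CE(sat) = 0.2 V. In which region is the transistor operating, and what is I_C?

Assume active. Base-emitter loop: I_B = (V_BB − V_BE)/R_B = (3.7 − 0.7)/68 = 0.0441 mA.
I_C = β·I_B = 100×0.0441 = 4.41 mA.
V_CE = V_CC − I_C·R_C = 14 − 4.41×1.5 = 7.38 V > V_CE(sat), so the active-region assumption holds.

active; I_C ≈ 4.4 mA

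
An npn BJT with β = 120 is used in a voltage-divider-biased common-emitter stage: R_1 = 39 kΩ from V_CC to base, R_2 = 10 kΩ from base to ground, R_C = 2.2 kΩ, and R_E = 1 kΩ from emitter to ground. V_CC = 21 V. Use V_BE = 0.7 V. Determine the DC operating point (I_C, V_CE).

Thevenize the base divider: V_Th = V_CC·R_2/(R_1+R_2) = 21×10/49 = 4.29 V, R_Th = R_1‖R_2 = 7.96 kΩ.
Base-emitter loop: V_Th = I_B·R_Th + V_BE + (β+1)I_B·R_E, so I_B = (4.29 − 0.7) / (7.96 + 121×1) = 0.0278 mA.
I_C = β·I_B = 120×0.0278 = 3.34 mA, and I_E = (β+1)I_B = 3.36 mA.
V_CE = V_CC − I_C·R_C − I_E·R_E = 21 − 3.34×2.2 − 3.36×1 = 10.3 V.
V_CE = 10.3 V > 0.2 V confirms active-region operation.

I_C ≈ 3.3 mA, V_CE ≈ 10 V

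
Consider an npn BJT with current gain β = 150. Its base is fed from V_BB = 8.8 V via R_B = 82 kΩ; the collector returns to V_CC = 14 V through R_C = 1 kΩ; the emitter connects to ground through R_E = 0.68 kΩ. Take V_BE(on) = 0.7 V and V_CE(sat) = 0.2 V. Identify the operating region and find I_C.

Assume active. Base-emitter loop: I_B = (V_BB − V_BE)/(R_B + (β+1)R_E) = (8.8 − 0.7)/(82 + 151×0.68) = 0.0439 mA.
I_C = β·I_B = 150×0.0439 = 6.58 mA.
V_CE = V_CC − I_C·R_C − I_E·R_E = 14 − 6.58×1 − 6.62×0.68 = 2.92 V > V_CE(sat), so the active-region assumption holds.

active; I_C ≈ 6.6 mA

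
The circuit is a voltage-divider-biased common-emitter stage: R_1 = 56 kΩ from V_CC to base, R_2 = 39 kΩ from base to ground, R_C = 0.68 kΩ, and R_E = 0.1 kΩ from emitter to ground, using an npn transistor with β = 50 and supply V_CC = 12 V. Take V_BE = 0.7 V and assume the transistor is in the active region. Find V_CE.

Thevenize the base divider: V_Th = V_CC·R_2/(R_1+R_2) = 12×39/95 = 4.93 V, R_Th = R_1‖R_2 = 23 kΩ.
Base-emitter loop: V_Th = I_B·R_Th + V_BE + (β+1)I_B·R_E, so I_B = (4.93 − 0.7) / (23 + 51×0.1) = 0.15 mA.
I_C = β·I_B = 50×0.15 = 7.52 mA, and I_E = (β+1)I_B = 7.67 mA.
V_CE = V_CC − I_C·R_C − I_E·R_E = 12 − 7.52×0.68 − 7.67×0.1 = 6.12 V.
V_CE = 6.12 V > 0.2 V confirms active-region operation.

V_CE ≈ 6.1 V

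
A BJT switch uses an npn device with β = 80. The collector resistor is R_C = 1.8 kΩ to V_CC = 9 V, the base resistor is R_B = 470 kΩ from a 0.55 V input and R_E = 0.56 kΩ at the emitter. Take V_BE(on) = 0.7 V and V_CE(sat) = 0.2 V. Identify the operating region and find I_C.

cutoff; I_C ≈ 0

V_BB = 0.55 V ≤ V_BE(on) = 0.7 V, so the base-emitter junction is not forward biased.
The transistor is in cutoff: I_B = I_C = 0.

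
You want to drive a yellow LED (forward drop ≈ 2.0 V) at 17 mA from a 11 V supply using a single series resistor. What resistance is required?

R ≈ 0.53 kΩ

The resistor drops V_S − V_D = 11 − 2.0 = 9 V at 17 mA.
R = 9 V / 17 mA = 0.529 kΩ.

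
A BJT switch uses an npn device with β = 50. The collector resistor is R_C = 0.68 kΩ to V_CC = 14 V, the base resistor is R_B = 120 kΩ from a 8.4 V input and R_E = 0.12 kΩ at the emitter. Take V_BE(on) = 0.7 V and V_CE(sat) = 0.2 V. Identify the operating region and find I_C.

active; I_C ≈ 3.1 mA

Assume active. Base-emitter loop: I_B = (V_BB − V_BE)/(R_B + (β+1)R_E) = (8.4 − 0.7)/(120 + 51×0.12) = 0.0611 mA.
I_C = β·I_B = 50×0.0611 = 3.05 mA.
V_CE = V_CC − I_C·R_C − I_E·R_E = 14 − 3.05×0.68 − 3.11×0.12 = 11.6 V > V_CE(sat), so the active-region assumption holds.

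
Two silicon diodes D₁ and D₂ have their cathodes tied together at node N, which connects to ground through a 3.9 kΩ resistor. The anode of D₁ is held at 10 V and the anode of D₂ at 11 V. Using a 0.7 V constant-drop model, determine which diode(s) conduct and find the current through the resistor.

Only D₂ conducts; I_R ≈ 2.6 mA

Assume both conduct. Then node N would need to be at both 10−0.7 = 9.3 V and 11−0.7 = 10.3 V, which is impossible.
Assume only D₂ conducts: V_N = 11 − 0.7 = 10.3 V, so I_R = 10.3/3.9 = 2.64 mA.
Check D₁: its anode-to-cathode voltage is 10 − 10.3 = -0.3 V < 0.7 V, so it is off. The assumption is consistent.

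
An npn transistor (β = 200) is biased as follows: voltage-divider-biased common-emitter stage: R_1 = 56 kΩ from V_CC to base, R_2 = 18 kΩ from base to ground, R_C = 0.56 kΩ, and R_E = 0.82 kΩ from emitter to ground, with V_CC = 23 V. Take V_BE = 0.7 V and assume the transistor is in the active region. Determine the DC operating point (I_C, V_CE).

I_C ≈ 5.5 mA, V_CE ≈ 15 V

Thevenize the base divider: V_Th = V_CC·R_2/(R_1+R_2) = 23×18/74 = 5.59 V, R_Th = R_1‖R_2 = 13.6 kΩ.
Base-emitter loop: V_Th = I_B·R_Th + V_BE + (β+1)I_B·R_E, so I_B = (5.59 − 0.7) / (13.6 + 201×0.82) = 0.0274 mA.
I_C = β·I_B = 200×0.0274 = 5.49 mA, and I_E = (β+1)I_B = 5.51 mA.
V_CE = V_CC − I_C·R_C − I_E·R_E = 23 − 5.49×0.56 − 5.51×0.82 = 15.4 V.
V_CE = 15.4 V > 0.2 V confirms active-region operation.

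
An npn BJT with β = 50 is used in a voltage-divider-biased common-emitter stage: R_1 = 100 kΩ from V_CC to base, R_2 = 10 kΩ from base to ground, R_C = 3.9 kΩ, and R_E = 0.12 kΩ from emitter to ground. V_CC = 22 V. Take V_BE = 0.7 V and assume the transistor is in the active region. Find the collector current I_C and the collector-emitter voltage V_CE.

I_C ≈ 4.3 mA, V_CE ≈ 4.8 V

Thevenize the base divider: V_Th = V_CC·R_2/(R_1+R_2) = 22×10/110 = 2 V, R_Th = R_1‖R_2 = 9.09 kΩ.
Base-emitter loop: V_Th = I_B·R_Th + V_BE + (β+1)I_B·R_E, so I_B = (2 − 0.7) / (9.09 + 51×0.12) = 0.0855 mA.
I_C = β·I_B = 50×0.0855 = 4.27 mA, and I_E = (β+1)I_B = 4.36 mA.
V_CE = V_CC − I_C·R_C − I_E·R_E = 22 − 4.27×3.9 − 4.36×0.12 = 4.81 V.
V_CE = 4.81 V > 0.2 V confirms active-region operation.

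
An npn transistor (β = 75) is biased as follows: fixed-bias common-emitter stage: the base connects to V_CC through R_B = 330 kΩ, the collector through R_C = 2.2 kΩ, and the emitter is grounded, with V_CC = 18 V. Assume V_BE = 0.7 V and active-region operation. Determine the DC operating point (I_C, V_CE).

I_C ≈ 3.9 mA, V_CE ≈ 9.3 V

Base loop: V_CC = I_B·R_B + V_BE, so I_B = (18 − 0.7)/330 kΩ = 0.0524 mA.
In the active region I_C = β·I_B = 75 × 0.0524 = 3.93 mA.
Collector loop: V_CE = V_CC − I_C·R_C = 18 − 3.93×2.2 = 9.35 V.
Since V_CE = 9.35 V > V_CE(sat) ≈ 0.2 V, the transistor is in the active region as assumed.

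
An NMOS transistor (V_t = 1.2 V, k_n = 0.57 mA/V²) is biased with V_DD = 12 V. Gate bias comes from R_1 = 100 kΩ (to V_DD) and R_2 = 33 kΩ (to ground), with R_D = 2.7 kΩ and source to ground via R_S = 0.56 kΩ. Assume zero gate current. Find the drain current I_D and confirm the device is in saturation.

V_G = V_DD·R_2/(R_1+R_2) = 12×33/133 = 2.98 V.
Assume saturation: I_D = (k_n/2)(V_GS − V_t)² with V_GS = V_G − I_D·R_S = 2.98 − 0.56·I_D.
Substituting gives 0.0894·I_D² − 1.57·I_D + 0.9 = 0, with roots I_D = 0.595 or 16.9 mA.
The root I_D = 16.9 mA gives V_GS = -6.51 V ≤ V_t, so take I_D = 0.595 mA.
Then V_GS = 2.64 V and V_DS = V_DD − I_D(R_D+R_S) = 12 − 0.595×3.26 = 10.1 V.
Saturation requires V_DS ≥ V_GS − V_t = 1.44 V; 10.1 ≥ 1.44 ✓.

I_D ≈ 0.59 mA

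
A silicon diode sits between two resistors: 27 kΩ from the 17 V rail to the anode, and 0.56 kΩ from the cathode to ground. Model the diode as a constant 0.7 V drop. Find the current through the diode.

The two resistors are in series with the diode, so KVL gives 17 = I·27 + 0.7 + I·0.56.
I = (17 − 0.7) / (27 + 0.56) kΩ = 16.3 / 27.6 = 0.591 mA.

I ≈ 0.59 mA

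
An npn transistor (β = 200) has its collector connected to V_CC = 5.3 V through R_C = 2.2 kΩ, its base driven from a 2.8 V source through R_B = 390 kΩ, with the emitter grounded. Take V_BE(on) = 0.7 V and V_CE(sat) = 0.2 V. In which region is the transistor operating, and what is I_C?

Assume active. Base-emitter loop: I_B = (V_BB − V_BE)/R_B = (2.8 − 0.7)/390 = 0.00538 mA.
I_C = β·I_B = 200×0.00538 = 1.08 mA.
V_CE = V_CC − I_C·R_C = 5.3 − 1.08×2.2 = 2.93 V > V_CE(sat), so the active-region assumption holds.

active; I_C ≈ 1.1 mA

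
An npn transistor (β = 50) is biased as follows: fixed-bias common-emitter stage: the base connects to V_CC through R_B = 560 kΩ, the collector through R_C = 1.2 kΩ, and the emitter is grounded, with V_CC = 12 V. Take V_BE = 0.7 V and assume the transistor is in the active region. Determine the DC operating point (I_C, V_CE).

I_C ≈ 1 mA, V_CE ≈ 11 V

Base loop: V_CC = I_B·R_B + V_BE, so I_B = (12 − 0.7)/560 kΩ = 0.0202 mA.
In the active region I_C = β·I_B = 50 × 0.0202 = 1.01 mA.
Collector loop: V_CE = V_CC − I_C·R_C = 12 − 1.01×1.2 = 10.8 V.
Since V_CE = 10.8 V > V_CE(sat) ≈ 0.2 V, the transistor is in the active region as assumed.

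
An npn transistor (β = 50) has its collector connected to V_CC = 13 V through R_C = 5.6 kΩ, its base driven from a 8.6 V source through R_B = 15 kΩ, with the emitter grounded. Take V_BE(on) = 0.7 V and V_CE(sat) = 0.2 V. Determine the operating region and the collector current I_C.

saturation; I_C ≈ 2.3 mA

Assume active: I_B = (8.6 − 0.7)/15 = 0.527 mA, giving I_C = β·I_B = 26.3 mA.
But then V_CE = 13 − 26.3×5.6 = -134 V < V_CE(sat) = 0.2 V — impossible in the active region.
So the transistor is saturated. With V_CE = 0.2 V, I_C = (V_CC − 0.2)/R_C = 12.8/5.6 = 2.29 mA.
Check: β·I_B = 26.3 mA > I_C = 2.29 mA, confirming saturation.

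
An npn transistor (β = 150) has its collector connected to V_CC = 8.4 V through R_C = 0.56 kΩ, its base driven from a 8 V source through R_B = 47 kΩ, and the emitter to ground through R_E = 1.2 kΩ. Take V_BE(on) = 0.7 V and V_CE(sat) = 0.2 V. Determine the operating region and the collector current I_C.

saturation; I_C ≈ 4.6 mA

Assume active: I_B = (8 − 0.7)/(47 + 151×1.2) = 0.032 mA, I_C = β·I_B = 4.8 mA.
Then V_CE = 8.4 − 4.8×0.56 − 4.83×1.2 = -0.0836 V < 0.2 V — the active assumption fails.
Re-solve with V_CE = 0.2 V. KCL at the emitter: V_E/R_E = (V_BB−0.7−V_E)/R_B + (V_CC−0.2−V_E)/R_C, giving V_E = 5.6 V.
I_C = (V_CC − 0.2 − V_E)/R_C = (8.2 − 5.6)/0.56 = 4.63 mA.
Check: I_B = (7.3 − 5.6)/47 = 0.0361 mA, and β·I_B = 5.41 mA > I_C, confirming saturation.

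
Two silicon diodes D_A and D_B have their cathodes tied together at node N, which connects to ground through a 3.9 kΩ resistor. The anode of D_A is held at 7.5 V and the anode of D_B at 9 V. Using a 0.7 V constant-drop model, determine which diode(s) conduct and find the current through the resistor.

Only D_B conducts; I_R ≈ 2.1 mA

Assume both conduct. Then node N would need to be at both 7.5−0.7 = 6.8 V and 9−0.7 = 8.3 V, which is impossible.
Assume only D_B conducts: V_N = 9 − 0.7 = 8.3 V, so I_R = 8.3/3.9 = 2.13 mA.
Check D_A: its anode-to-cathode voltage is 7.5 − 8.3 = -0.8 V < 0.7 V, so it is off. The assumption is consistent.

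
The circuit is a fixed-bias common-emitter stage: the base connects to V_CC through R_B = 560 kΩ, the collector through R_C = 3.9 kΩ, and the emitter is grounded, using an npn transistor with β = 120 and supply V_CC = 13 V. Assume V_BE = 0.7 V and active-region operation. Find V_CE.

V_CE ≈ 2.7 V

Base loop: V_CC = I_B·R_B + V_BE, so I_B = (13 − 0.7)/560 kΩ = 0.022 mA.
In the active region I_C = β·I_B = 120 × 0.022 = 2.64 mA.
Collector loop: V_CE = V_CC − I_C·R_C = 13 − 2.64×3.9 = 2.72 V.
Since V_CE = 2.72 V > V_CE(sat) ≈ 0.2 V, the transistor is in the active region as assumed.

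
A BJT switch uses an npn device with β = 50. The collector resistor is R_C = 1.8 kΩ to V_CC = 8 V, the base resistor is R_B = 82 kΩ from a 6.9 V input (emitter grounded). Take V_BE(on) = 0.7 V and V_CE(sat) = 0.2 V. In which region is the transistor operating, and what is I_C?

Assume active. Base-emitter loop: I_B = (V_BB − V_BE)/R_B = (6.9 − 0.7)/82 = 0.0756 mA.
I_C = β·I_B = 50×0.0756 = 3.78 mA.
V_CE = V_CC − I_C·R_C = 8 − 3.78×1.8 = 1.2 V > V_CE(sat), so the active-region assumption holds.

active; I_C ≈ 3.8 mA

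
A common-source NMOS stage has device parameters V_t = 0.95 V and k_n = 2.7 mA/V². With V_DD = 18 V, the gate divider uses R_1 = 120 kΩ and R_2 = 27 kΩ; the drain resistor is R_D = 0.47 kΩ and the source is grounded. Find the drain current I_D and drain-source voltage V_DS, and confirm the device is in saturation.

I_D ≈ 7.5 mA, V_DS ≈ 14 V

V_G = V_DD·R_2/(R_1+R_2) = 18×27/147 = 3.31 V. With the source grounded, V_GS = V_G = 3.31 V.
Assume saturation: I_D = (k_n/2)(V_GS − V_t)² = (2.7/2)×(3.31 − 0.95)² = 1.35×2.36² = 7.49 mA.
V_DS = V_DD − I_D·R_D = 18 − 7.49×0.47 = 14.5 V.
Saturation requires V_DS ≥ V_GS − V_t = 2.36 V; 14.5 ≥ 2.36 ✓.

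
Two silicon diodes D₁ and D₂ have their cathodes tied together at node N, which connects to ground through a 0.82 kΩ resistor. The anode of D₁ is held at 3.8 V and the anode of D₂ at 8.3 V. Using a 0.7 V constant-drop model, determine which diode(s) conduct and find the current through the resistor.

Assume both conduct. Then node N would need to be at both 3.8−0.7 = 3.1 V and 8.3−0.7 = 7.6 V, which is impossible.
Assume only D₂ conducts: V_N = 8.3 − 0.7 = 7.6 V, so I_R = 7.6/0.82 = 9.27 mA.
Check D₁: its anode-to-cathode voltage is 3.8 − 7.6 = -3.8 V < 0.7 V, so it is off. The assumption is consistent.

Only D₂ conducts; I_R ≈ 9.3 mA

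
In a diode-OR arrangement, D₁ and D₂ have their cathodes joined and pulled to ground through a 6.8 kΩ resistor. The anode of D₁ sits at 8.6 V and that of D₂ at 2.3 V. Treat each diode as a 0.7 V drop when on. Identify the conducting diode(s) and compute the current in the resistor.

Assume both conduct. Then node N would need to be at both 8.6−0.7 = 7.9 V and 2.3−0.7 = 1.6 V, which is impossible.
Assume only D₁ conducts: V_N = 8.6 − 0.7 = 7.9 V, so I_R = 7.9/6.8 = 1.16 mA.
Check D₂: its anode-to-cathode voltage is 2.3 − 7.9 = -5.6 V < 0.7 V, so it is off. The assumption is consistent.

Only D₁ conducts; I_R ≈ 1.2 mA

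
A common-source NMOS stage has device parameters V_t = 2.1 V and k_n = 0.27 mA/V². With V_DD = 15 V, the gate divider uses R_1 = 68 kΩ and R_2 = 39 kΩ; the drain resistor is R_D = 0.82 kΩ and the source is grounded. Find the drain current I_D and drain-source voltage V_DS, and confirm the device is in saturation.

V_G = V_DD·R_2/(R_1+R_2) = 15×39/107 = 5.47 V. With the source grounded, V_GS = V_G = 5.47 V.
Assume saturation: I_D = (k_n/2)(V_GS − V_t)² = (0.27/2)×(5.47 − 2.1)² = 0.135×3.37² = 1.53 mA.
V_DS = V_DD − I_D·R_D = 15 − 1.53×0.82 = 13.7 V.
Saturation requires V_DS ≥ V_GS − V_t = 3.37 V; 13.7 ≥ 3.37 ✓.

I_D ≈ 1.5 mA, V_DS ≈ 14 V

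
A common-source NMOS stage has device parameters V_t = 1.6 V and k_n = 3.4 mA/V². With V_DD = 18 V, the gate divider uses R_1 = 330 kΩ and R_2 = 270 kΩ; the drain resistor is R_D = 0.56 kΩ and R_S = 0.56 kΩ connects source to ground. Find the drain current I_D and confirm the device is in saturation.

I_D ≈ 7.8 mA

V_G = V_DD·R_2/(R_1+R_2) = 18×270/600 = 8.1 V.
Assume saturation: I_D = (k_n/2)(V_GS − V_t)² with V_GS = V_G − I_D·R_S = 8.1 − 0.56·I_D.
Substituting gives 0.533·I_D² − 13.4·I_D + 71.8 = 0, with roots I_D = 7.79 or 17.3 mA.
The root I_D = 17.3 mA gives V_GS = -1.59 V ≤ V_t, so take I_D = 7.79 mA.
Then V_GS = 3.74 V and V_DS = V_DD − I_D(R_D+R_S) = 18 − 7.79×1.12 = 9.28 V.
Saturation requires V_DS ≥ V_GS − V_t = 2.14 V; 9.28 ≥ 2.14 ✓.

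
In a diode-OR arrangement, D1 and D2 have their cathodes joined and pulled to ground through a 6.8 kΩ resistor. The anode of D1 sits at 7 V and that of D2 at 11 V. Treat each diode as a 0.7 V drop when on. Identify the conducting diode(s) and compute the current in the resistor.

Assume both conduct. Then node N would need to be at both 7−0.7 = 6.3 V and 11−0.7 = 10.3 V, which is impossible.
Assume only D2 conducts: V_N = 11 − 0.7 = 10.3 V, so I_R = 10.3/6.8 = 1.51 mA.
Check D1: its anode-to-cathode voltage is 7 − 10.3 = -3.3 V < 0.7 V, so it is off. The assumption is consistent.

Only D2 conducts; I_R ≈ 1.5 mA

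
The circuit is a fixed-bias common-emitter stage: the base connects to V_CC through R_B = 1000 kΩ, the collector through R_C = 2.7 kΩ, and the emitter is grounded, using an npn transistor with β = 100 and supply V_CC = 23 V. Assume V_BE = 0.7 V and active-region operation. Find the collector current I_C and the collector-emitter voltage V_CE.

I_C ≈ 2.2 mA, V_CE ≈ 17 V

Base loop: V_CC = I_B·R_B + V_BE, so I_B = (23 − 0.7)/1000 kΩ = 0.0223 mA.
In the active region I_C = β·I_B = 100 × 0.0223 = 2.23 mA.
Collector loop: V_CE = V_CC − I_C·R_C = 23 − 2.23×2.7 = 17 V.
Since V_CE = 17 V > V_CE(sat) ≈ 0.2 V, the transistor is in the active region as assumed.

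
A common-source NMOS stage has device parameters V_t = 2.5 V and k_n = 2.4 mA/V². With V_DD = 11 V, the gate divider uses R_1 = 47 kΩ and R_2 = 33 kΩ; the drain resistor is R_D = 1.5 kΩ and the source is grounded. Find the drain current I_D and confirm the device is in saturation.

I_D ≈ 5 mA

V_G = V_DD·R_2/(R_1+R_2) = 11×33/80 = 4.54 V. With the source grounded, V_GS = V_G = 4.54 V.
Assume saturation: I_D = (k_n/2)(V_GS − V_t)² = (2.4/2)×(4.54 − 2.5)² = 1.2×2.04² = 4.98 mA.
V_DS = V_DD − I_D·R_D = 11 − 4.98×1.5 = 3.53 V.
Saturation requires V_DS ≥ V_GS − V_t = 2.04 V; 3.53 ≥ 2.04 ✓.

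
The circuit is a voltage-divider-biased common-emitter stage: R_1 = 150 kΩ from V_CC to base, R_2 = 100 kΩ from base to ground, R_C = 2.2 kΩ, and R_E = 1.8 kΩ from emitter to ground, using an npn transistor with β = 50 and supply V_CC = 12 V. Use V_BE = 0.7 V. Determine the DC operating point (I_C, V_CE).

Thevenize the base divider: V_Th = V_CC·R_2/(R_1+R_2) = 12×100/250 = 4.8 V, R_Th = R_1‖R_2 = 60 kΩ.
Base-emitter loop: V_Th = I_B·R_Th + V_BE + (β+1)I_B·R_E, so I_B = (4.8 − 0.7) / (60 + 51×1.8) = 0.027 mA.
I_C = β·I_B = 50×0.027 = 1.35 mA, and I_E = (β+1)I_B = 1.38 mA.
V_CE = V_CC − I_C·R_C − I_E·R_E = 12 − 1.35×2.2 − 1.38×1.8 = 6.55 V.
V_CE = 6.55 V > 0.2 V confirms active-region operation.

I_C ≈ 1.4 mA, V_CE ≈ 6.5 V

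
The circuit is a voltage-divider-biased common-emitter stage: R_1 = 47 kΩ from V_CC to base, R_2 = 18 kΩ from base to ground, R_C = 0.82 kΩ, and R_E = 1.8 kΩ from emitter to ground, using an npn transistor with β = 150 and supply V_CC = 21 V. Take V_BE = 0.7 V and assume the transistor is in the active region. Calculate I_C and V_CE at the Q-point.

Thevenize the base divider: V_Th = V_CC·R_2/(R_1+R_2) = 21×18/65 = 5.82 V, R_Th = R_1‖R_2 = 13 kΩ.
Base-emitter loop: V_Th = I_B·R_Th + V_BE + (β+1)I_B·R_E, so I_B = (5.82 − 0.7) / (13 + 151×1.8) = 0.018 mA.
I_C = β·I_B = 150×0.018 = 2.69 mA, and I_E = (β+1)I_B = 2.71 mA.
V_CE = V_CC − I_C·R_C − I_E·R_E = 21 − 2.69×0.82 − 2.71×1.8 = 13.9 V.
V_CE = 13.9 V > 0.2 V confirms active-region operation.

I_C ≈ 2.7 mA, V_CE ≈ 14 V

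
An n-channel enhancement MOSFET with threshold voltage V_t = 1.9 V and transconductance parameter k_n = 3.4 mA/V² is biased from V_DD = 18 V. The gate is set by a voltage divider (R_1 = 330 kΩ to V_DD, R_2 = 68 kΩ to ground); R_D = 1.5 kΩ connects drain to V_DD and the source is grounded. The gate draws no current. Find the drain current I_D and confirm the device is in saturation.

I_D ≈ 2.3 mA

V_G = V_DD·R_2/(R_1+R_2) = 18×68/398 = 3.08 V. With the source grounded, V_GS = V_G = 3.08 V.
Assume saturation: I_D = (k_n/2)(V_GS − V_t)² = (3.4/2)×(3.08 − 1.9)² = 1.7×1.18² = 2.35 mA.
V_DS = V_DD − I_D·R_D = 18 − 2.35×1.5 = 14.5 V.
Saturation requires V_DS ≥ V_GS − V_t = 1.18 V; 14.5 ≥ 1.18 ✓.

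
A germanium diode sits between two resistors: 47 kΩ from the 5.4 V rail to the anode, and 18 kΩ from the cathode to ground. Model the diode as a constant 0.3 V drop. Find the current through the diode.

The two resistors are in series with the diode, so KVL gives 5.4 = I·47 + 0.3 + I·18.
I = (5.4 − 0.3) / (47 + 18) kΩ = 5.1 / 65 = 0.0785 mA.

I ≈ 0.078 mA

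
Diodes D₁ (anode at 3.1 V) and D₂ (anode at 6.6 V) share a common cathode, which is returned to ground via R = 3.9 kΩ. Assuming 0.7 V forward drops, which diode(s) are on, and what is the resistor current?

Only D₂ conducts; I_R ≈ 1.5 mA

Assume both conduct. Then node N would need to be at both 3.1−0.7 = 2.4 V and 6.6−0.7 = 5.9 V, which is impossible.
Assume only D₂ conducts: V_N = 6.6 − 0.7 = 5.9 V, so I_R = 5.9/3.9 = 1.51 mA.
Check D₁: its anode-to-cathode voltage is 3.1 − 5.9 = -2.8 V < 0.7 V, so it is off. The assumption is consistent.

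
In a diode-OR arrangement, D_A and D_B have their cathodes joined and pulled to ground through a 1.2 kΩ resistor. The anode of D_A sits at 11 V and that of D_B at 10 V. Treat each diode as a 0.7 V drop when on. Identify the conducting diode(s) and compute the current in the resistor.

Only D_A conducts; I_R ≈ 8.6 mA

Assume both conduct. Then node N would need to be at both 11−0.7 = 10.3 V and 10−0.7 = 9.3 V, which is impossible.
Assume only D_A conducts: V_N = 11 − 0.7 = 10.3 V, so I_R = 10.3/1.2 = 8.58 mA.
Check D_B: its anode-to-cathode voltage is 10 − 10.3 = -0.3 V < 0.7 V, so it is off. The assumption is consistent.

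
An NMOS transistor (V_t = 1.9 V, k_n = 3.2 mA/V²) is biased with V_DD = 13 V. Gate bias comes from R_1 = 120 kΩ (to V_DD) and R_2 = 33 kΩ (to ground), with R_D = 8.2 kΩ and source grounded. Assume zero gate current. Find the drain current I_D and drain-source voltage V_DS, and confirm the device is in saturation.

V_G = V_DD·R_2/(R_1+R_2) = 13×33/153 = 2.8 V. With the source grounded, V_GS = V_G = 2.8 V.
Assume saturation: I_D = (k_n/2)(V_GS − V_t)² = (3.2/2)×(2.8 − 1.9)² = 1.6×0.904² = 1.31 mA.
V_DS = V_DD − I_D·R_D = 13 − 1.31×8.2 = 2.28 V.
Saturation requires V_DS ≥ V_GS − V_t = 0.904 V; 2.28 ≥ 0.904 ✓.

I_D ≈ 1.3 mA, V_DS ≈ 2.3 V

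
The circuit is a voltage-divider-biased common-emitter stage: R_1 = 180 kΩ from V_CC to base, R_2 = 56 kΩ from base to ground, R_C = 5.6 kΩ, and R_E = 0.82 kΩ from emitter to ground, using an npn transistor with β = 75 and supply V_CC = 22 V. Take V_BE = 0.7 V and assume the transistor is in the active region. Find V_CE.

Thevenize the base divider: V_Th = V_CC·R_2/(R_1+R_2) = 22×56/236 = 5.22 V, R_Th = R_1‖R_2 = 42.7 kΩ.
Base-emitter loop: V_Th = I_B·R_Th + V_BE + (β+1)I_B·R_E, so I_B = (5.22 − 0.7) / (42.7 + 76×0.82) = 0.043 mA.
I_C = β·I_B = 75×0.043 = 3.23 mA, and I_E = (β+1)I_B = 3.27 mA.
V_CE = V_CC − I_C·R_C − I_E·R_E = 22 − 3.23×5.6 − 3.27×0.82 = 1.24 V.
V_CE = 1.24 V > 0.2 V confirms active-region operation.

V_CE ≈ 1.2 V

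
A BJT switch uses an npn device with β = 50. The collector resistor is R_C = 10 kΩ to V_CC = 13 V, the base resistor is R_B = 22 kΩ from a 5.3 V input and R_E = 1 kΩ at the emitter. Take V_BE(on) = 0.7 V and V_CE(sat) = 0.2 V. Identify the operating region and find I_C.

Assume active: I_B = (5.3 − 0.7)/(22 + 51×1) = 0.063 mA, I_C = β·I_B = 3.15 mA.
Then V_CE = 13 − 3.15×10 − 3.21×1 = -21.7 V < 0.2 V — the active assumption fails.
Re-solve with V_CE = 0.2 V. KCL at the emitter: V_E/R_E = (V_BB−0.7−V_E)/R_B + (V_CC−0.2−V_E)/R_C, giving V_E = 1.3 V.
I_C = (V_CC − 0.2 − V_E)/R_C = (12.8 − 1.3)/10 = 1.15 mA.
Check: I_B = (4.6 − 1.3)/22 = 0.15 mA, and β·I_B = 7.5 mA > I_C, confirming saturation.

saturation; I_C ≈ 1.1 mA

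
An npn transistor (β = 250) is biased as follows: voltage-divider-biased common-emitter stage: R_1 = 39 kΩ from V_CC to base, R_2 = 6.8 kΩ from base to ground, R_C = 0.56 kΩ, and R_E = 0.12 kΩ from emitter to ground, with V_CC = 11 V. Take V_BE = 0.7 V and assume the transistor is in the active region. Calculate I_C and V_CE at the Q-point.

I_C ≈ 6.5 mA, V_CE ≈ 6.6 V

Thevenize the base divider: V_Th = V_CC·R_2/(R_1+R_2) = 11×6.8/45.8 = 1.63 V, R_Th = R_1‖R_2 = 5.79 kΩ.
Base-emitter loop: V_Th = I_B·R_Th + V_BE + (β+1)I_B·R_E, so I_B = (1.63 − 0.7) / (5.79 + 251×0.12) = 0.026 mA.
I_C = β·I_B = 250×0.026 = 6.5 mA, and I_E = (β+1)I_B = 6.52 mA.
V_CE = V_CC − I_C·R_C − I_E·R_E = 11 − 6.5×0.56 − 6.52×0.12 = 6.58 V.
V_CE = 6.58 V > 0.2 V confirms active-region operation.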